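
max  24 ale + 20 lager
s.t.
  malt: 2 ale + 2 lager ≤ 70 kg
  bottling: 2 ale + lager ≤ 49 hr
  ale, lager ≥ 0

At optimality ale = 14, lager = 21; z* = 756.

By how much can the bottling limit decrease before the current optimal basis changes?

Binding constraints: malt, bottling. The basis is B = [[2,2],[2,1]] with det -2.
Per unit decrease in bottling, x* moves by d = (-1, 1).
The basis stays optimal until ale reaches 0; allowable decrease = 14 hr.

14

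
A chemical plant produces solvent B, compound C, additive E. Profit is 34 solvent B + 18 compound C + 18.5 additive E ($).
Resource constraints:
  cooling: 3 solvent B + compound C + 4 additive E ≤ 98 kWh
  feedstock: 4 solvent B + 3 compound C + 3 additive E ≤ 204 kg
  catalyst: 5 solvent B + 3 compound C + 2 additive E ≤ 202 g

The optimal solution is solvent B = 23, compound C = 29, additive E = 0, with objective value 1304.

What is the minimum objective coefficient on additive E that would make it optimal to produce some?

Check each constraint at x*: cooling 98/98 (tight); feedstock 179/204 (slack 25); catalyst 202/202 (tight).
Since feedstock is not tight, its dual is 0.
From A_Bᵀ y = c: 3·y_cooling + 5·y_catalyst = 34; 1·y_cooling + 3·y_catalyst = 18.
→ y_cooling = 3 and y_catalyst = 5.
additive E enters the basis when its profit ≥ yᵀa₃ = 3·4 + 5·2 = 22.

22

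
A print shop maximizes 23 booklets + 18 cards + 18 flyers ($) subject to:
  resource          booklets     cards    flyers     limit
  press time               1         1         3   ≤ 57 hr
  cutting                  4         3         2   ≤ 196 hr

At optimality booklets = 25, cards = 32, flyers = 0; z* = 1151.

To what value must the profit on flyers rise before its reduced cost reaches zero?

19

Check each constraint at x*: press time 57/57 (tight); cutting 196/196 (tight).
The binding rows give the dual system: 1·y_press time + 4·y_cutting = 23 and 1·y_press time + 3·y_cutting = 18.
Solving: y_press time = 3, y_cutting = 5.
flyers enters the basis when its profit ≥ yᵀa₃ = 3·3 + 5·2 = 19.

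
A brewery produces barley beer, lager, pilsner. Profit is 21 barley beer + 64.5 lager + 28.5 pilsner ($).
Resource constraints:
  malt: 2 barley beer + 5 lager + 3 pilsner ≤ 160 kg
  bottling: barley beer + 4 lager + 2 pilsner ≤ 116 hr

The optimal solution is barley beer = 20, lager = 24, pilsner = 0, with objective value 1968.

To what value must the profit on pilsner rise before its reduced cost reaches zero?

Check each constraint at x*: malt 160/160 (tight); bottling 116/116 (tight).
The binding rows give the dual system: 2·y_malt + 1·y_bottling = 21 and 5·y_malt + 4·y_bottling = 64.5.
→ y_malt = 6.5 and y_bottling = 8.
pilsner enters the basis when its profit ≥ yᵀa₃ = 6.5·3 + 8·2 = 35.5.

35.5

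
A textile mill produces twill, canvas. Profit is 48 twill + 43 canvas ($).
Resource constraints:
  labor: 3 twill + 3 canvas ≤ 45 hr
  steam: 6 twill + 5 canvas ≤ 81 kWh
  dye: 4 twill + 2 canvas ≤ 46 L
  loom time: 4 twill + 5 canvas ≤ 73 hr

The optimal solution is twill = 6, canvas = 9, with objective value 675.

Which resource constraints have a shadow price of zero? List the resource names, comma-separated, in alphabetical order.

dye, loom time

labor: 45/45 (binding)
steam: 81/81 (binding)
dye: 42/46 (slack 4)
loom time: 69/73 (slack 4)
By complementary slackness, a constraint with positive slack has shadow price 0 → dye, loom time.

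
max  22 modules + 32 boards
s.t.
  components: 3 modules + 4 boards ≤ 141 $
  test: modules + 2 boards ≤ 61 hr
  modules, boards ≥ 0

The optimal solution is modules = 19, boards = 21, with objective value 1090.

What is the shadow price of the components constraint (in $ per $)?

6

Both components and test are binding at x*.
The binding rows give the dual system: 3·y_components + 1·y_test = 22 and 4·y_components + 2·y_test = 32.
This yields shadow prices y_components = 6, y_test = 4.
Shadow price of components = 6.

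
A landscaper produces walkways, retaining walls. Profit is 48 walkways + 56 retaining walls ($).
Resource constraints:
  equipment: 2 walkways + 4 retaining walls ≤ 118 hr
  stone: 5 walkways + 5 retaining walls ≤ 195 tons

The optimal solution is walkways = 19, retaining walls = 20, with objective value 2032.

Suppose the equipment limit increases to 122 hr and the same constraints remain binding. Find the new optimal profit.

Check each constraint at x*: equipment 118/118 (tight); stone 195/195 (tight).
Dual feasibility on the basic columns requires 2·y_equipment + 5·y_stone = 48, 4·y_equipment + 5·y_stone = 56.
Solving: y_equipment = 4, y_stone = 8.
Δz = y_equipment·Δb = 4 × (4) = 16, so new z* = 2032 + 16 = 2048.

2048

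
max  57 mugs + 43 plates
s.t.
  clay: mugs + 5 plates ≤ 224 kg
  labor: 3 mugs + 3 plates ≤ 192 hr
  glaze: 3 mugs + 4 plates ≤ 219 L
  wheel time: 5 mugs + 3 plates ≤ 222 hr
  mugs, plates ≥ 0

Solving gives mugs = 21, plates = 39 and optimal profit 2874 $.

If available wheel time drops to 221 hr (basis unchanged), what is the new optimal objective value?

At the optimum: clay uses 216 of 224 (slack = 8); labor uses 180 of 192 (slack = 12); glaze uses 219 of 219 (binding); wheel time uses 222 of 222 (binding).
Since clay, labor are not tight, their duals are 0.
The binding rows give the dual system: 3·y_glaze + 5·y_wheel time = 57 and 4·y_glaze + 3·y_wheel time = 43.
Solving: y_glaze = 4, y_wheel time = 9.
Δz = y_wheel time·Δb = 9 × (-1) = -9, so new z* = 2874 − 9 = 2865.

2865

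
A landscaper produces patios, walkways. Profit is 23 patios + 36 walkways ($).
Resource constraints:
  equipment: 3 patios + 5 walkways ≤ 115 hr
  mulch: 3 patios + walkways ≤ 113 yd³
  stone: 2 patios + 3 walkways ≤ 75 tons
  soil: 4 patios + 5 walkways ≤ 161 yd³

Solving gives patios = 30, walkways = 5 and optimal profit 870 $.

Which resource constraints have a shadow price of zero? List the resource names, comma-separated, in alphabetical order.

equipment: 115/115 (binding)
mulch: 95/113 (slack 18)
stone: 75/75 (binding)
soil: 145/161 (slack 16)
By complementary slackness, a constraint with positive slack has shadow price 0 → mulch, soil.

mulch, soil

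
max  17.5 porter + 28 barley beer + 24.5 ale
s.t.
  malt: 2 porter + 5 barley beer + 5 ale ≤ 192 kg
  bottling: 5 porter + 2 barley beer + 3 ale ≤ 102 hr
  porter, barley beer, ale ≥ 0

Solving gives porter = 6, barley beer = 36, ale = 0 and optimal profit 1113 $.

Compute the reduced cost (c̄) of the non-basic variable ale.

-5

Both malt and bottling are binding at x*.
The binding rows give the dual system: 2·y_malt + 5·y_bottling = 17.5 and 5·y_malt + 2·y_bottling = 28.
Solving: y_malt = 5, y_bottling = 1.5.
Reduced cost of ale: c₃ − yᵀa₃ = 24.5 − (5·5 + 1.5·3) = 24.5 − 29.5 = -5.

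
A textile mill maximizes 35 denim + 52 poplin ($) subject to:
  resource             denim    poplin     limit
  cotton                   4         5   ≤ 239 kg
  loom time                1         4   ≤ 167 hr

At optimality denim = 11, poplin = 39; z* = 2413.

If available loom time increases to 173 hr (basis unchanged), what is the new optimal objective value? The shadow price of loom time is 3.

2431

Δb = 6, so new z* = 2413 + (3)·(6) = 2413 + 18 = 2431.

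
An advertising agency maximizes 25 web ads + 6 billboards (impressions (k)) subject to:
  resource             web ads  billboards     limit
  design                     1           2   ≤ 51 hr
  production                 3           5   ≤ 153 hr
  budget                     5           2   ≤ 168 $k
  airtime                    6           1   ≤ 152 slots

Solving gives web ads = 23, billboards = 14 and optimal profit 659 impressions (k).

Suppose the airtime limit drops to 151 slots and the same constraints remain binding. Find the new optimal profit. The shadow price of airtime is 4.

655

Δb = -1, so new z* = 659 + (4)·(-1) = 659 − 4 = 655.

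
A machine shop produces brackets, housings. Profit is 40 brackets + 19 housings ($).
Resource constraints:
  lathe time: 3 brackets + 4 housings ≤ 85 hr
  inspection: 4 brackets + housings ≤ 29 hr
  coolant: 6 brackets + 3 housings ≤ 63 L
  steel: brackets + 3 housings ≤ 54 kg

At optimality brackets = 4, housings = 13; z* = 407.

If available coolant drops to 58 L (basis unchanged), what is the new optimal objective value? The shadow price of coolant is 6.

Δb = -5, so new z* = 407 + (6)·(-5) = 407 − 30 = 377.

377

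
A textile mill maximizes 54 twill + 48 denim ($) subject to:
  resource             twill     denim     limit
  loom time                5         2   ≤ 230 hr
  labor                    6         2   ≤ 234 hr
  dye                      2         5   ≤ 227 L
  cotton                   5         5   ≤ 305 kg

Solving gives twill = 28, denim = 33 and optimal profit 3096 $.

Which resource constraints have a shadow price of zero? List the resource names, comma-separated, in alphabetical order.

dye, loom time

loom time: 206/230 (slack 24)
labor: 234/234 (binding)
dye: 221/227 (slack 6)
cotton: 305/305 (binding)
By complementary slackness, a constraint with positive slack has shadow price 0 → dye, loom time.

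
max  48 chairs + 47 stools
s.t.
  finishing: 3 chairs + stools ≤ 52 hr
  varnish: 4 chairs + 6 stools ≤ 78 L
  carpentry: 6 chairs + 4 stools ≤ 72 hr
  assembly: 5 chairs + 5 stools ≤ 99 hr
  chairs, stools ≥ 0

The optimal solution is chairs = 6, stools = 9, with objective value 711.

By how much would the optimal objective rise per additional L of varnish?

At the optimum: finishing uses 27 of 52 (slack = 25); varnish uses 78 of 78 (binding); carpentry uses 72 of 72 (binding); assembly uses 75 of 99 (slack = 24).
By complementary slackness, y = 0 for the non-binding constraints.
Dual feasibility on the basic columns requires 4·y_varnish + 6·y_carpentry = 48, 6·y_varnish + 4·y_carpentry = 47.
This yields shadow prices y_varnish = 4.5, y_carpentry = 5.
Shadow price of varnish = 4.5.

4.5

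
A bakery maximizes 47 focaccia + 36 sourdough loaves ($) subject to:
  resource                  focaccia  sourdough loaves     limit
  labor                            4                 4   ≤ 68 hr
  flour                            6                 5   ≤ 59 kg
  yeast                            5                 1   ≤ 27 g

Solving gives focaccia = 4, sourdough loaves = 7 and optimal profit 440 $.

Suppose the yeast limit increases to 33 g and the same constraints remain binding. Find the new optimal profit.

446

At the optimum: labor uses 44 of 68 (slack = 24); flour uses 59 of 59 (binding); yeast uses 27 of 27 (binding).
Since labor is not tight, its dual is 0.
Dual feasibility on the basic columns requires 6·y_flour + 5·y_yeast = 47, 5·y_flour + 1·y_yeast = 36.
Solving: y_flour = 7, y_yeast = 1.
Δz = y_yeast·Δb = 1 × (6) = 6, so new z* = 440 + 6 = 446.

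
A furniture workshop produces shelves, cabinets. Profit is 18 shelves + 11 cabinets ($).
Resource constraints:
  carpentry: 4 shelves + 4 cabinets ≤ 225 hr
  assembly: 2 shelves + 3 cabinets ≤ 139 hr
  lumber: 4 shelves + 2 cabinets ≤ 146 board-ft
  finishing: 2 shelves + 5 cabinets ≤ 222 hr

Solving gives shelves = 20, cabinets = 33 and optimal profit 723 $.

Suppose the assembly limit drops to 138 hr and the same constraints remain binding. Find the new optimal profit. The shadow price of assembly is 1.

Δb = -1, so new z* = 723 + (1)·(-1) = 723 − 1 = 722.

722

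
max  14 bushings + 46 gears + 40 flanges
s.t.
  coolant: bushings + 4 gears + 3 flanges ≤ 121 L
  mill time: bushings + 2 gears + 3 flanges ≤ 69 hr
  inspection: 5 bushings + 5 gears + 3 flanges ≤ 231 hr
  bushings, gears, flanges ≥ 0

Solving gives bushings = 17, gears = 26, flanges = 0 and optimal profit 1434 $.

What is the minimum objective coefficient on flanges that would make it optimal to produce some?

Binding: coolant and mill time. Non-binding: inspection (16 unused).
By complementary slackness, y = 0 for the non-binding constraint.
Dual feasibility on the basic columns requires 1·y_coolant + 1·y_mill time = 14, 4·y_coolant + 2·y_mill time = 46.
→ y_coolant = 9 and y_mill time = 5.
flanges enters the basis when its profit ≥ yᵀa₃ = 9·3 + 5·3 = 42.

42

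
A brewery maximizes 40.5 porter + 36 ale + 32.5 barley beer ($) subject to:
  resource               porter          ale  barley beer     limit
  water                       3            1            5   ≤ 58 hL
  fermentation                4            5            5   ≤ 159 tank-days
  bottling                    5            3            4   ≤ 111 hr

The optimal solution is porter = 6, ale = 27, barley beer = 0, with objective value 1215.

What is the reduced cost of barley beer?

-8

Check each constraint at x*: water 45/58 (slack 13); fermentation 159/159 (tight); bottling 111/111 (tight).
Since water is not tight, its dual is 0.
The binding rows give the dual system: 4·y_fermentation + 5·y_bottling = 40.5 and 5·y_fermentation + 3·y_bottling = 36.
This yields shadow prices y_fermentation = 4.5, y_bottling = 4.5.
Reduced cost of barley beer: c₃ − yᵀa₃ = 32.5 − (4.5·5 + 4.5·4) = 32.5 − 40.5 = -8.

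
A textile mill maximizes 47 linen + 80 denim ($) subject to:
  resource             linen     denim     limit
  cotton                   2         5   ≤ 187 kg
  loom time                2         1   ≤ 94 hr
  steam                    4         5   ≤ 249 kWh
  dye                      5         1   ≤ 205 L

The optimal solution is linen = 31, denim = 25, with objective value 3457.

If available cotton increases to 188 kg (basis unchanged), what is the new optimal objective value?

3465.5

Binding: cotton and steam. Non-binding: loom time (7 unused), dye (25 unused).
By complementary slackness, y = 0 for the non-binding constraints.
From A_Bᵀ y = c: 2·y_cotton + 4·y_steam = 47; 5·y_cotton + 5·y_steam = 80.
→ y_cotton = 8.5 and y_steam = 7.5.
Δz = y_cotton·Δb = 8.5 × (1) = 8.5, so new z* = 3457 + 8.5 = 3465.5.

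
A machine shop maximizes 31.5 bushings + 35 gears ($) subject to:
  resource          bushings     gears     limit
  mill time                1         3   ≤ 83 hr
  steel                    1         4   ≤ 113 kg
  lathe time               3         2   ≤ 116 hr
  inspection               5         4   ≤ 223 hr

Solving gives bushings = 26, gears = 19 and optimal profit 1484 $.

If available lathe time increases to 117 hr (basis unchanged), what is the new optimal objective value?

1492.5

Binding: mill time and lathe time. Non-binding: steel (11 unused), inspection (17 unused).
By complementary slackness, y = 0 for the non-binding constraints.
The binding rows give the dual system: 1·y_mill time + 3·y_lathe time = 31.5 and 3·y_mill time + 2·y_lathe time = 35.
This yields shadow prices y_mill time = 6, y_lathe time = 8.5.
Δz = y_lathe time·Δb = 8.5 × (1) = 8.5, so new z* = 1484 + 8.5 = 1492.5.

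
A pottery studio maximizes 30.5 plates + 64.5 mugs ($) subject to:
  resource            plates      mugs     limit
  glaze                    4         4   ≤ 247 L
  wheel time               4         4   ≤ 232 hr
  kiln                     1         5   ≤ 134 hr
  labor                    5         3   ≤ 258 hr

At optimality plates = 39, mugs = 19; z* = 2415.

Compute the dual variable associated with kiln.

At the optimum: glaze uses 232 of 247 (slack = 15); wheel time uses 232 of 232 (binding); kiln uses 134 of 134 (binding); labor uses 252 of 258 (slack = 6).
Since glaze, labor are not tight, their duals are 0.
The binding rows give the dual system: 4·y_wheel time + 1·y_kiln = 30.5 and 4·y_wheel time + 5·y_kiln = 64.5.
This yields shadow prices y_wheel time = 5.5, y_kiln = 8.5.
Shadow price of kiln = 8.5.

8.5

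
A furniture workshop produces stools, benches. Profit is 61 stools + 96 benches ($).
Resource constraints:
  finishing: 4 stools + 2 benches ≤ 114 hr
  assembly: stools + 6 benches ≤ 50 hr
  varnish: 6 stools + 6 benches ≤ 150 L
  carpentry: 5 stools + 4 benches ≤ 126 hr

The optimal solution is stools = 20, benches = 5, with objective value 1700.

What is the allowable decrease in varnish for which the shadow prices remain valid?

Binding constraints: assembly, varnish. The basis is B = [[1,6],[6,6]] with det -30.
Per unit decrease in varnish, x* moves by d = (-0.2, 0.0333).
The basis stays optimal until stools reaches 0; allowable decrease = 100 L.

100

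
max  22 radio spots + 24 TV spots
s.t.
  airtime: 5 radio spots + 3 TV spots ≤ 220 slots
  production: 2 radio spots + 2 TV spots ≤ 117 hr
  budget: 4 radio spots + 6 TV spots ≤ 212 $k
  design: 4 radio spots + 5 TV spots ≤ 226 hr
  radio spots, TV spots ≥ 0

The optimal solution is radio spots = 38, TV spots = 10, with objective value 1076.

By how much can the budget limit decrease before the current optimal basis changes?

36

Binding constraints: airtime, budget. The basis is B = [[5,3],[4,6]] with det 18.
Per unit decrease in budget, x* moves by d = (0.1667, -0.2778).
The basis stays optimal until TV spots reaches 0; allowable decrease = 36 $k.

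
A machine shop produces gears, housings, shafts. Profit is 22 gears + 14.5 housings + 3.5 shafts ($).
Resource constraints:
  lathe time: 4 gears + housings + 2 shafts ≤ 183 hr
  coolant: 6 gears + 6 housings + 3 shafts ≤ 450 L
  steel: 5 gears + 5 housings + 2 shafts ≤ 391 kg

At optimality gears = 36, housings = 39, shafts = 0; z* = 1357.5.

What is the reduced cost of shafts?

Check each constraint at x*: lathe time 183/183 (tight); coolant 450/450 (tight); steel 375/391 (slack 16).
Slack constraints have shadow price 0 (complementary slackness).
From A_Bᵀ y = c: 4·y_lathe time + 6·y_coolant = 22; 1·y_lathe time + 6·y_coolant = 14.5.
This yields shadow prices y_lathe time = 2.5, y_coolant = 2.
Reduced cost of shafts: c₃ − yᵀa₃ = 3.5 − (2.5·2 + 2·3) = 3.5 − 11 = -7.5.

-7.5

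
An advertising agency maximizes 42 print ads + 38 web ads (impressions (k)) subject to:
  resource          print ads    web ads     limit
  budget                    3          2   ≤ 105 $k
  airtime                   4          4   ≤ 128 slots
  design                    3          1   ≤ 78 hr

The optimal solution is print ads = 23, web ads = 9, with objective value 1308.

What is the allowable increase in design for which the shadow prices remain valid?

Binding constraints: airtime, design. The basis is B = [[4,4],[3,1]] with det -8.
Per unit increase in design, x* moves by d = (0.5, -0.5).
The basis stays optimal until web ads reaches 0; allowable increase = 18 hr.

18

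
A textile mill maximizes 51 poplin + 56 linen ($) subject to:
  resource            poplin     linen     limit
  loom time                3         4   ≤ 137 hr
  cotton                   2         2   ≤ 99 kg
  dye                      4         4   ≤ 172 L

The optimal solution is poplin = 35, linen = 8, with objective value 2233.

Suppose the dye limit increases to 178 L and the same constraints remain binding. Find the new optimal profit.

2287

Binding: loom time and dye. Non-binding: cotton (13 unused).
Slack constraints have shadow price 0 (complementary slackness).
From A_Bᵀ y = c: 3·y_loom time + 4·y_dye = 51; 4·y_loom time + 4·y_dye = 56.
→ y_loom time = 5 and y_dye = 9.
Δz = y_dye·Δb = 9 × (6) = 54, so new z* = 2233 + 54 = 2287.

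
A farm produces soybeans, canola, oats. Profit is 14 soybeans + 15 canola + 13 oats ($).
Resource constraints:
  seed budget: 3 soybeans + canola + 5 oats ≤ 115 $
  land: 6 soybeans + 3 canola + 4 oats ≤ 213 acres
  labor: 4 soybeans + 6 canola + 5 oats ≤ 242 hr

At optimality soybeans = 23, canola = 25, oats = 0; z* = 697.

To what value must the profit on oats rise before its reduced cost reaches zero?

14

At the optimum: seed budget uses 94 of 115 (slack = 21); land uses 213 of 213 (binding); labor uses 242 of 242 (binding).
By complementary slackness, y = 0 for the non-binding constraint.
Dual feasibility on the basic columns requires 6·y_land + 4·y_labor = 14, 3·y_land + 6·y_labor = 15.
Solving: y_land = 1, y_labor = 2.
oats enters the basis when its profit ≥ yᵀa₃ = 1·4 + 2·5 = 14.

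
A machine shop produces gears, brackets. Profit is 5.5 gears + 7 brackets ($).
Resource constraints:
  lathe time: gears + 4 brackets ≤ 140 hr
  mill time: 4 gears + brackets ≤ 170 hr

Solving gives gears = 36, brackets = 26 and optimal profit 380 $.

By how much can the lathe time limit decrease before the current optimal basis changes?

97.5

Binding constraints: lathe time, mill time. The basis is B = [[1,4],[4,1]] with det -15.
Per unit decrease in lathe time, x* moves by d = (0.0667, -0.2667).
The basis stays optimal until brackets reaches 0; allowable decrease = 97.5 hr.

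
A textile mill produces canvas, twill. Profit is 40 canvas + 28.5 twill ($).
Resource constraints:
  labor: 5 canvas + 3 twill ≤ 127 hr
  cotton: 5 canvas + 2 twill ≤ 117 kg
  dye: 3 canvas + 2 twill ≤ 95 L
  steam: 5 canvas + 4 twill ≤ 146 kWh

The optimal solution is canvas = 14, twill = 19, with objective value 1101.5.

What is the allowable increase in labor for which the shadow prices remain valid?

Binding constraints: labor, steam. The basis is B = [[5,3],[5,4]] with det 5.
Per unit increase in labor, x* moves by d = (0.8, -1).
The basis stays optimal until cotton becomes binding; allowable increase = 4.5 hr.

4.5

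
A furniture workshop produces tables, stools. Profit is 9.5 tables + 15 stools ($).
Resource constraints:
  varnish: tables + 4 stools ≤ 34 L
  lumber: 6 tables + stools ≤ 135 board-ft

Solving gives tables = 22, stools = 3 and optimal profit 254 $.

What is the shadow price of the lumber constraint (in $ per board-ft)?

Check each constraint at x*: varnish 34/34 (tight); lumber 135/135 (tight).
The binding rows give the dual system: 1·y_varnish + 6·y_lumber = 9.5 and 4·y_varnish + 1·y_lumber = 15.
Solving: y_varnish = 3.5, y_lumber = 1.
Shadow price of lumber = 1.

1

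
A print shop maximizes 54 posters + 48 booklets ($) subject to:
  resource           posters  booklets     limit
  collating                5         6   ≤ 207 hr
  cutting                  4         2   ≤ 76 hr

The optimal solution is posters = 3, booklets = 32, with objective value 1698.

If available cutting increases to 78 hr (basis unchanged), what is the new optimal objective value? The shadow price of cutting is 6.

1710

Δb = 2, so new z* = 1698 + (6)·(2) = 1698 + 12 = 1710.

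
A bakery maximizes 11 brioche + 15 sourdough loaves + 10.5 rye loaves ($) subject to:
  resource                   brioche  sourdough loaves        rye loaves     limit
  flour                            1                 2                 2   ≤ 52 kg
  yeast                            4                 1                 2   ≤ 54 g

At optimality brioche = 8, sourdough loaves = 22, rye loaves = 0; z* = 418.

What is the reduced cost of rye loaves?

At the optimum: flour uses 52 of 52 (binding); yeast uses 54 of 54 (binding).
Dual feasibility on the basic columns requires 1·y_flour + 4·y_yeast = 11, 2·y_flour + 1·y_yeast = 15.
Solving: y_flour = 7, y_yeast = 1.
Reduced cost of rye loaves: c₃ − yᵀa₃ = 10.5 − (7·2 + 1·2) = 10.5 − 16 = -5.5.

-5.5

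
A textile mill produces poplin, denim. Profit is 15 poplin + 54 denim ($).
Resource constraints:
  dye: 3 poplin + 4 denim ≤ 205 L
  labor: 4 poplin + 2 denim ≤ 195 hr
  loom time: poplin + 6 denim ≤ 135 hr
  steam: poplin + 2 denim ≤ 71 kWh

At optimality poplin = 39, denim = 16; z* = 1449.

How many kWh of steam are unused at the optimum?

steam used = 1·39 + 2·16 = 71; slack = 71 − 71 = 0.

0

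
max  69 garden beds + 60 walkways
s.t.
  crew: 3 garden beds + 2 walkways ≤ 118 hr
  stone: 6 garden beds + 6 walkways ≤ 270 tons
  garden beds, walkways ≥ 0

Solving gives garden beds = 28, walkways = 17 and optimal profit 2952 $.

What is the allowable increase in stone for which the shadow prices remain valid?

Binding constraints: crew, stone. The basis is B = [[3,2],[6,6]] with det 6.
Per unit increase in stone, x* moves by d = (-0.3333, 0.5).
The basis stays optimal until garden beds reaches 0; allowable increase = 84 tons.

84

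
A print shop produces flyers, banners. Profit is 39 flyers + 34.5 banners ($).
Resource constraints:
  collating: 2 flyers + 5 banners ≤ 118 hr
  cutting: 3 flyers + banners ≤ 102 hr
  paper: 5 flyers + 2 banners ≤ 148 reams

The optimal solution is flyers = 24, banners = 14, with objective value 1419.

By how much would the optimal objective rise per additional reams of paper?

6

At the optimum: collating uses 118 of 118 (binding); cutting uses 86 of 102 (slack = 16); paper uses 148 of 148 (binding).
Since cutting is not tight, its dual is 0.
From A_Bᵀ y = c: 2·y_collating + 5·y_paper = 39; 5·y_collating + 2·y_paper = 34.5.
Solving: y_collating = 4.5, y_paper = 6.
Shadow price of paper = 6.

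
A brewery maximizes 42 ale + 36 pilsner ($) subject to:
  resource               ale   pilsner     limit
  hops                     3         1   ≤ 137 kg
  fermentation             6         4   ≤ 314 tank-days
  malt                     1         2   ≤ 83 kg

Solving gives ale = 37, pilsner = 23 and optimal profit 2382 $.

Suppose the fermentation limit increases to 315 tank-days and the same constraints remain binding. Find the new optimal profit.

2388

Check each constraint at x*: hops 134/137 (slack 3); fermentation 314/314 (tight); malt 83/83 (tight).
By complementary slackness, y = 0 for the non-binding constraint.
The binding rows give the dual system: 6·y_fermentation + 1·y_malt = 42 and 4·y_fermentation + 2·y_malt = 36.
→ y_fermentation = 6 and y_malt = 6.
Δz = y_fermentation·Δb = 6 × (1) = 6, so new z* = 2382 + 6 = 2388.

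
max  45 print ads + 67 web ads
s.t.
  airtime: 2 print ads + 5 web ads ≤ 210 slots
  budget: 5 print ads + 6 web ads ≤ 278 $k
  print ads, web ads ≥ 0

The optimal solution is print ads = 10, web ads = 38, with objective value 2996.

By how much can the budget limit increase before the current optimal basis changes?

247

Binding constraints: airtime, budget. The basis is B = [[2,5],[5,6]] with det -13.
Per unit increase in budget, x* moves by d = (0.3846, -0.1538).
The basis stays optimal until web ads reaches 0; allowable increase = 247 $k.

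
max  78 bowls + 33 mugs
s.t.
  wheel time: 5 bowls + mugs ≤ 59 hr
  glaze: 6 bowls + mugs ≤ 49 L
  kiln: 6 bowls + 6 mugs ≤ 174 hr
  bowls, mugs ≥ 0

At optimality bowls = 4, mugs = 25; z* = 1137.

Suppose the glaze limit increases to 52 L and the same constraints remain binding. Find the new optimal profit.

At the optimum: wheel time uses 45 of 59 (slack = 14); glaze uses 49 of 49 (binding); kiln uses 174 of 174 (binding).
Slack constraints have shadow price 0 (complementary slackness).
The binding rows give the dual system: 6·y_glaze + 6·y_kiln = 78 and 1·y_glaze + 6·y_kiln = 33.
This yields shadow prices y_glaze = 9, y_kiln = 4.
Δz = y_glaze·Δb = 9 × (3) = 27, so new z* = 1137 + 27 = 1164.

1164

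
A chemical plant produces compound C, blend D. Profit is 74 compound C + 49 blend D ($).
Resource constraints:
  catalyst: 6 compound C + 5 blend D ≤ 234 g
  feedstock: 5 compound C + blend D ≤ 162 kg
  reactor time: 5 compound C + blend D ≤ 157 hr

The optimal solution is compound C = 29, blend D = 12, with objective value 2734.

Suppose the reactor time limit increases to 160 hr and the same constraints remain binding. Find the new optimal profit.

Binding: catalyst and reactor time. Non-binding: feedstock (5 unused).
Since feedstock is not tight, its dual is 0.
The binding rows give the dual system: 6·y_catalyst + 5·y_reactor time = 74 and 5·y_catalyst + 1·y_reactor time = 49.
Solving: y_catalyst = 9, y_reactor time = 4.
Δz = y_reactor time·Δb = 4 × (3) = 12, so new z* = 2734 + 12 = 2746.

2746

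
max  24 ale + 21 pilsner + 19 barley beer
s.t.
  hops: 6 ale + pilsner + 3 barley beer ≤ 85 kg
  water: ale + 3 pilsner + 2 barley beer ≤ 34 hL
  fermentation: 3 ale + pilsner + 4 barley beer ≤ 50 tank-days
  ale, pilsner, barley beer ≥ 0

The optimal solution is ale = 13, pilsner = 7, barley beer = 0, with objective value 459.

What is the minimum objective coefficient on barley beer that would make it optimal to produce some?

21

At the optimum: hops uses 85 of 85 (binding); water uses 34 of 34 (binding); fermentation uses 46 of 50 (slack = 4).
Since fermentation is not tight, its dual is 0.
From A_Bᵀ y = c: 6·y_hops + 1·y_water = 24; 1·y_hops + 3·y_water = 21.
This yields shadow prices y_hops = 3, y_water = 6.
barley beer enters the basis when its profit ≥ yᵀa₃ = 3·3 + 6·2 = 21.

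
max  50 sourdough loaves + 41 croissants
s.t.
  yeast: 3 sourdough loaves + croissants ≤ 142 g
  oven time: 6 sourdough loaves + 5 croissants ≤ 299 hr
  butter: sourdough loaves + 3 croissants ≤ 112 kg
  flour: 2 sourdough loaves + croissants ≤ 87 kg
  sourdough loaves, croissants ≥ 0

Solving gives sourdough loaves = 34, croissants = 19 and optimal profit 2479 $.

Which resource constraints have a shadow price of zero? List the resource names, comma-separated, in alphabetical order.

butter, yeast

yeast: 121/142 (slack 21)
oven time: 299/299 (binding)
butter: 91/112 (slack 21)
flour: 87/87 (binding)
By complementary slackness, a constraint with positive slack has shadow price 0 → butter, yeast.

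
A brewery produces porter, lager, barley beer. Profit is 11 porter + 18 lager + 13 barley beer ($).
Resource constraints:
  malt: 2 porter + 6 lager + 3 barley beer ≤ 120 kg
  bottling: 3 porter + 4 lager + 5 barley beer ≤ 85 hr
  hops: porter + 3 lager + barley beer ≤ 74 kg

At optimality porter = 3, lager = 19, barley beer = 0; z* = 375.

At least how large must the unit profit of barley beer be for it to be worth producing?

18

Check each constraint at x*: malt 120/120 (tight); bottling 85/85 (tight); hops 60/74 (slack 14).
Slack constraints have shadow price 0 (complementary slackness).
From A_Bᵀ y = c: 2·y_malt + 3·y_bottling = 11; 6·y_malt + 4·y_bottling = 18.
This yields shadow prices y_malt = 1, y_bottling = 3.
barley beer enters the basis when its profit ≥ yᵀa₃ = 1·3 + 3·5 = 18.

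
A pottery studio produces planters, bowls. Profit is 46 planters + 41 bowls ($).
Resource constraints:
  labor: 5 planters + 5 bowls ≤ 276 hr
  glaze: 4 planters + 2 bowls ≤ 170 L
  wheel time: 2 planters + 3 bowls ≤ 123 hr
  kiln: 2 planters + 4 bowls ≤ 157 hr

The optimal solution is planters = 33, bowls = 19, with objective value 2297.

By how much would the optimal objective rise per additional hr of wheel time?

Check each constraint at x*: labor 260/276 (slack 16); glaze 170/170 (tight); wheel time 123/123 (tight); kiln 142/157 (slack 15).
Since labor, kiln are not tight, their duals are 0.
The binding rows give the dual system: 4·y_glaze + 2·y_wheel time = 46 and 2·y_glaze + 3·y_wheel time = 41.
This yields shadow prices y_glaze = 7, y_wheel time = 9.
Shadow price of wheel time = 9.

9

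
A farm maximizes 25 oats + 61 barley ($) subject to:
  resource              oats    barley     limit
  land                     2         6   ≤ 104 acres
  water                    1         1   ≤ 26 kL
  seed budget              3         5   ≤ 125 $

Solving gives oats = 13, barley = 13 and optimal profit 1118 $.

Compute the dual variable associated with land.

9

At the optimum: land uses 104 of 104 (binding); water uses 26 of 26 (binding); seed budget uses 104 of 125 (slack = 21).
Since seed budget is not tight, its dual is 0.
The binding rows give the dual system: 2·y_land + 1·y_water = 25 and 6·y_land + 1·y_water = 61.
This yields shadow prices y_land = 9, y_water = 7.
Shadow price of land = 9.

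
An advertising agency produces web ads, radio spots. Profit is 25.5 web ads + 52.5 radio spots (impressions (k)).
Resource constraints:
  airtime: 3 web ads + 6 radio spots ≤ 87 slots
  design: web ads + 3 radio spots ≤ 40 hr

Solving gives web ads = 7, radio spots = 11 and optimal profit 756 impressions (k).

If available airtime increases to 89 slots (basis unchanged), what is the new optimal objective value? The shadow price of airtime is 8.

Δb = 2, so new z* = 756 + (8)·(2) = 756 + 16 = 772.

772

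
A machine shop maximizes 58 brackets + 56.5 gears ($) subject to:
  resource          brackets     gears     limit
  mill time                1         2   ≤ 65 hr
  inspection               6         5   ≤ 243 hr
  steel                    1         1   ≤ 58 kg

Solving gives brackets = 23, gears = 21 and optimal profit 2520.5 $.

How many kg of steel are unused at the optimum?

steel used = 1·23 + 1·21 = 44; slack = 58 − 44 = 14.

14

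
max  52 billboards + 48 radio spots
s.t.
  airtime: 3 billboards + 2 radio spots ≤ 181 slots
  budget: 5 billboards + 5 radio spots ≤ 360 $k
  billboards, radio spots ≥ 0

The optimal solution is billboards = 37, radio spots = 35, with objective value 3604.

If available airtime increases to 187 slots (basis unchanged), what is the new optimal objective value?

At the optimum: airtime uses 181 of 181 (binding); budget uses 360 of 360 (binding).
From A_Bᵀ y = c: 3·y_airtime + 5·y_budget = 52; 2·y_airtime + 5·y_budget = 48.
This yields shadow prices y_airtime = 4, y_budget = 8.
Δz = y_airtime·Δb = 4 × (6) = 24, so new z* = 3604 + 24 = 3628.

3628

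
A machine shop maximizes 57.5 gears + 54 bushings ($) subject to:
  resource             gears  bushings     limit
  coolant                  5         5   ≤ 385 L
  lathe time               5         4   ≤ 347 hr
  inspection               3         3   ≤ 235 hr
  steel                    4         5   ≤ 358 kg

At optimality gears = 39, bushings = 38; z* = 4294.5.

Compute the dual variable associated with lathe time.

3.5

Check each constraint at x*: coolant 385/385 (tight); lathe time 347/347 (tight); inspection 231/235 (slack 4); steel 346/358 (slack 12).
Since inspection, steel are not tight, their duals are 0.
Dual feasibility on the basic columns requires 5·y_coolant + 5·y_lathe time = 57.5, 5·y_coolant + 4·y_lathe time = 54.
This yields shadow prices y_coolant = 8, y_lathe time = 3.5.
Shadow price of lathe time = 3.5.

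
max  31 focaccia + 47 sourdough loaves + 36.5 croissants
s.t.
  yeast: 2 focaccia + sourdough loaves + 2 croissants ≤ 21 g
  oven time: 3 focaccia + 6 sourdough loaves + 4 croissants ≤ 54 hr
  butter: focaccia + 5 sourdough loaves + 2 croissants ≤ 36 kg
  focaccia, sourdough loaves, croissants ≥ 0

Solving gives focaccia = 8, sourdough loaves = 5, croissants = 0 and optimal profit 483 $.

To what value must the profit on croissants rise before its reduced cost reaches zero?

Binding: yeast and oven time. Non-binding: butter (3 unused).
By complementary slackness, y = 0 for the non-binding constraint.
The binding rows give the dual system: 2·y_yeast + 3·y_oven time = 31 and 1·y_yeast + 6·y_oven time = 47.
This yields shadow prices y_yeast = 5, y_oven time = 7.
croissants enters the basis when its profit ≥ yᵀa₃ = 5·2 + 7·4 = 38.

38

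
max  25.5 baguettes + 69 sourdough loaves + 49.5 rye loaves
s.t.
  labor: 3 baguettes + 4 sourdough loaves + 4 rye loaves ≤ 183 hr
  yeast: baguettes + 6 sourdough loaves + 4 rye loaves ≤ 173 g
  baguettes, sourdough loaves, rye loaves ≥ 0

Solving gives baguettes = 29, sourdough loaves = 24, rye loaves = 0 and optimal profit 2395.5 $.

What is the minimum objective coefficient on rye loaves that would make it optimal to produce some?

54

Check each constraint at x*: labor 183/183 (tight); yeast 173/173 (tight).
Dual feasibility on the basic columns requires 3·y_labor + 1·y_yeast = 25.5, 4·y_labor + 6·y_yeast = 69.
This yields shadow prices y_labor = 6, y_yeast = 7.5.
rye loaves enters the basis when its profit ≥ yᵀa₃ = 6·4 + 7.5·4 = 54.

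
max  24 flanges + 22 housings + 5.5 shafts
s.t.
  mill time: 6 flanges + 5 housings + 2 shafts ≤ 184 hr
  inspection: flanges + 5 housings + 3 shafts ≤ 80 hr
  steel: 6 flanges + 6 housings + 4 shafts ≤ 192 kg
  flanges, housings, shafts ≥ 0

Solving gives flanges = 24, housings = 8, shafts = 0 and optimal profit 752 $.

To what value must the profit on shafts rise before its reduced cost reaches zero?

Check each constraint at x*: mill time 184/184 (tight); inspection 64/80 (slack 16); steel 192/192 (tight).
Since inspection is not tight, its dual is 0.
Dual feasibility on the basic columns requires 6·y_mill time + 6·y_steel = 24, 5·y_mill time + 6·y_steel = 22.
This yields shadow prices y_mill time = 2, y_steel = 2.
shafts enters the basis when its profit ≥ yᵀa₃ = 2·2 + 2·4 = 12.

12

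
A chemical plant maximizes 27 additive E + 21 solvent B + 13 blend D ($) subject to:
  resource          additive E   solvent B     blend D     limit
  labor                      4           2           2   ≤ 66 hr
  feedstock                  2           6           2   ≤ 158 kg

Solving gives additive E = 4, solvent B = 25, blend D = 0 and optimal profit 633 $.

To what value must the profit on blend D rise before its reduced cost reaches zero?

At the optimum: labor uses 66 of 66 (binding); feedstock uses 158 of 158 (binding).
From A_Bᵀ y = c: 4·y_labor + 2·y_feedstock = 27; 2·y_labor + 6·y_feedstock = 21.
→ y_labor = 6 and y_feedstock = 1.5.
blend D enters the basis when its profit ≥ yᵀa₃ = 6·2 + 1.5·2 = 15.

15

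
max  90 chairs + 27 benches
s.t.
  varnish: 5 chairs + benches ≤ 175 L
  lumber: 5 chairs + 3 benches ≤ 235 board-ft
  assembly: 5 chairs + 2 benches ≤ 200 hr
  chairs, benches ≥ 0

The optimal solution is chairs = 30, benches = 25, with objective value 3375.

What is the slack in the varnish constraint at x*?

varnish used = 5·30 + 1·25 = 175; slack = 175 − 175 = 0.

0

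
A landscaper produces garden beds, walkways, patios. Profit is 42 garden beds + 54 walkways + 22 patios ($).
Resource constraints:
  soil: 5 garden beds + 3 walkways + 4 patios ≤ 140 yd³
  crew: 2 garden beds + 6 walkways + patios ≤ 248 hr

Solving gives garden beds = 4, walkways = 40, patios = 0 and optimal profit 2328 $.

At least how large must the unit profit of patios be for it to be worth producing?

30

At the optimum: soil uses 140 of 140 (binding); crew uses 248 of 248 (binding).
From A_Bᵀ y = c: 5·y_soil + 2·y_crew = 42; 3·y_soil + 6·y_crew = 54.
→ y_soil = 6 and y_crew = 6.
patios enters the basis when its profit ≥ yᵀa₃ = 6·4 + 6·1 = 30.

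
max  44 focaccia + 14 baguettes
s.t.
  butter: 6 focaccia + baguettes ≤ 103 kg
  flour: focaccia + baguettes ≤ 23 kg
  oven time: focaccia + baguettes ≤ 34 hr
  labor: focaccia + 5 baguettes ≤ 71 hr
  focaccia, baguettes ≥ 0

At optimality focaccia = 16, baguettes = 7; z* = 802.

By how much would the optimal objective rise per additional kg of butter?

Binding: butter and flour. Non-binding: oven time (11 unused), labor (20 unused).
By complementary slackness, y = 0 for the non-binding constraints.
The binding rows give the dual system: 6·y_butter + 1·y_flour = 44 and 1·y_butter + 1·y_flour = 14.
→ y_butter = 6 and y_flour = 8.
Shadow price of butter = 6.

6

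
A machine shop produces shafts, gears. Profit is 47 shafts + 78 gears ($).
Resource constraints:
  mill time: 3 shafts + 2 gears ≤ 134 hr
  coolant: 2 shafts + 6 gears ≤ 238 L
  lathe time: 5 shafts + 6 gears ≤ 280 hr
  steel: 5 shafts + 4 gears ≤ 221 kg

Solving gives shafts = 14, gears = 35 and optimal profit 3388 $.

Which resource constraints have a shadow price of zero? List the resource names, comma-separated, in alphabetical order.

mill time, steel

mill time: 112/134 (slack 22)
coolant: 238/238 (binding)
lathe time: 280/280 (binding)
steel: 210/221 (slack 11)
By complementary slackness, a constraint with positive slack has shadow price 0 → mill time, steel.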